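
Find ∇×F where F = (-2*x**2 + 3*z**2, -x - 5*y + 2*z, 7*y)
(5, 6*z, -1)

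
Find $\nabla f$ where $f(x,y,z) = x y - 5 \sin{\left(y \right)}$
(y, x - 5*cos(y), 0)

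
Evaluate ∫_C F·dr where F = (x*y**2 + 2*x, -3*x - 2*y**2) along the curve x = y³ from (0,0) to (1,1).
-1/24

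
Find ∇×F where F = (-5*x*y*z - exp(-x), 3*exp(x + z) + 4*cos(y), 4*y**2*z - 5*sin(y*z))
(8*y*z - 5*z*cos(y*z) - 3*exp(x + z), -5*x*y, 5*x*z + 3*exp(x + z))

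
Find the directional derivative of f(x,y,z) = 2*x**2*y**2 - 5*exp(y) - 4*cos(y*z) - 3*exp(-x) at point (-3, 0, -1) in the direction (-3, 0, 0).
-3*exp(3)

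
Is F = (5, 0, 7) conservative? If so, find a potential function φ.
Yes, F is conservative. φ = 5*x + 7*z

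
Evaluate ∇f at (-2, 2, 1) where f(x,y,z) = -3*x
(-3, 0, 0)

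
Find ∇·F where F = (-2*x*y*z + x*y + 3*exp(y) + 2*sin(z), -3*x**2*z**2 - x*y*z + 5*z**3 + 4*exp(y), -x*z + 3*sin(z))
-x*z - x - 2*y*z + y + 4*exp(y) + 3*cos(z)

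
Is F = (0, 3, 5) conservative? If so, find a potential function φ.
Yes, F is conservative. φ = 3*y + 5*z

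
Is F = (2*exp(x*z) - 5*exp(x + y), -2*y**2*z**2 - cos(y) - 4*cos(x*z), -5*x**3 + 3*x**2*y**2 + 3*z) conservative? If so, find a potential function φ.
No, ∇×F = (6*x**2*y - 4*x*sin(x*z) + 4*y**2*z, x*(15*x - 6*y**2 + 2*exp(x*z)), 4*z*sin(x*z) + 5*exp(x + y)) ≠ 0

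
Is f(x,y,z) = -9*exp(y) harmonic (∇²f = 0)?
No, ∇²f = -9*exp(y)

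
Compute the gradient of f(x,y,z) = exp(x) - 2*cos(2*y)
(exp(x), 4*sin(2*y), 0)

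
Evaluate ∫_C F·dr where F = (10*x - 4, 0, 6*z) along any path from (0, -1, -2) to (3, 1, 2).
33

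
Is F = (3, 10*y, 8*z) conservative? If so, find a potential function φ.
Yes, F is conservative. φ = 3*x + 5*y**2 + 4*z**2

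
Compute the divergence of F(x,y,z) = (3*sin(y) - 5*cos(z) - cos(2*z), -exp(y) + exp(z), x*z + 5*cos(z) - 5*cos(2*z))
x - exp(y) - 5*sin(z) + 10*sin(2*z)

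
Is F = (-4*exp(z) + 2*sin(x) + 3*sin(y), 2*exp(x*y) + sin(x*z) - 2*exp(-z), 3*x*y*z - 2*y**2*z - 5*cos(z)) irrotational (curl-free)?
No, ∇×F = (3*x*z - x*cos(x*z) - 4*y*z - 2*exp(-z), -3*y*z - 4*exp(z), 2*y*exp(x*y) + z*cos(x*z) - 3*cos(y))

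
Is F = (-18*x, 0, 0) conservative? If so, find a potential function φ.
Yes, F is conservative. φ = -9*x**2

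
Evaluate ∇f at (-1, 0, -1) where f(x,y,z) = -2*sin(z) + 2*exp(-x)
(-2*E, 0, -2*cos(1))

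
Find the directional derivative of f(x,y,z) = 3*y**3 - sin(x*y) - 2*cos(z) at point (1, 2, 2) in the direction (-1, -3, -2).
sqrt(14)*(-108 - 4*sin(2) + 5*cos(2))/14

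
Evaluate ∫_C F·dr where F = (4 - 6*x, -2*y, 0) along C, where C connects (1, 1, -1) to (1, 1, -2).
0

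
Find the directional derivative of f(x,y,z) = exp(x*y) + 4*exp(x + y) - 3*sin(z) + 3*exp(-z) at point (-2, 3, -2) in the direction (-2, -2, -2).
sqrt(3)*(-8*exp(7) - 1 + 3*(cos(2) + exp(2))*exp(6))*exp(-6)/3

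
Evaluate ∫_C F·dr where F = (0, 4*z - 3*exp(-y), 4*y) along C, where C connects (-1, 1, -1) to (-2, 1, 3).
16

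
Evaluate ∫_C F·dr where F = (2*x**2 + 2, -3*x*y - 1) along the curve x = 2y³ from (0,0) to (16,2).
40834/15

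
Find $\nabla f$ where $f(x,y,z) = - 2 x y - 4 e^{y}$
(-2*y, -2*x - 4*exp(y), 0)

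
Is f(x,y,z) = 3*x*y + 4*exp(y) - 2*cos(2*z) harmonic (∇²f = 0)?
No, ∇²f = 4*exp(y) + 8*cos(2*z)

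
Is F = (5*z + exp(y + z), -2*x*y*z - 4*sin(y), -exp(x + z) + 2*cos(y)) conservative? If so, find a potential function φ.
No, ∇×F = (2*x*y - 2*sin(y), exp(x + z) + exp(y + z) + 5, -2*y*z - exp(y + z)) ≠ 0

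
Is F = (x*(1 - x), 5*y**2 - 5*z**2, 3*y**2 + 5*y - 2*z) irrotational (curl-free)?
No, ∇×F = (6*y + 10*z + 5, 0, 0)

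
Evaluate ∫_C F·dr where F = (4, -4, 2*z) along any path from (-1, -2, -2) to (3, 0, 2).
8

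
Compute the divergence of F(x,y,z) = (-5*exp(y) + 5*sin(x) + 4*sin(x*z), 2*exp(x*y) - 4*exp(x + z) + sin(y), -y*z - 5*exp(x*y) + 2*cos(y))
2*x*exp(x*y) - y + 4*z*cos(x*z) + 5*cos(x) + cos(y)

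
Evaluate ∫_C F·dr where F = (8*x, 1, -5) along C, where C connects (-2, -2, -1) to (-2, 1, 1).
-7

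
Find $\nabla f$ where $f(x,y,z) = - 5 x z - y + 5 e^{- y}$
(-5*z, -1 - 5*exp(-y), -5*x)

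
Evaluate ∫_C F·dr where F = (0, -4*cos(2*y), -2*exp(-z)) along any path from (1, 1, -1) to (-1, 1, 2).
2*(1 - exp(3))*exp(-2)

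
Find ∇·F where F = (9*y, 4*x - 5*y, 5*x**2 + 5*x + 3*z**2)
6*z - 5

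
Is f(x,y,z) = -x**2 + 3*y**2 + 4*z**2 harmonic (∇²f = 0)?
No, ∇²f = 12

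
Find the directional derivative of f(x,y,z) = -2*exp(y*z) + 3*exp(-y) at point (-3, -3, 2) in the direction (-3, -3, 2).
3*sqrt(22)*(8 + 3*exp(9))*exp(-6)/22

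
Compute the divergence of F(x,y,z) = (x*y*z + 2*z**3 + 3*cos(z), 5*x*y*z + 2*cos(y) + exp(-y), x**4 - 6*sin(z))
5*x*z + y*z - 2*sin(y) - 6*cos(z) - exp(-y)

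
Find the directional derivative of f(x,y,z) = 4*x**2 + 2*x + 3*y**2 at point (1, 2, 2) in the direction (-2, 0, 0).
-10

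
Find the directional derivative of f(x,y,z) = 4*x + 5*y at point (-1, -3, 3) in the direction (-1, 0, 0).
-4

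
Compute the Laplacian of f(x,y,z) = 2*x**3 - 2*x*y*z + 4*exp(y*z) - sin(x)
12*x + 4*y**2*exp(y*z) + 4*z**2*exp(y*z) + sin(x)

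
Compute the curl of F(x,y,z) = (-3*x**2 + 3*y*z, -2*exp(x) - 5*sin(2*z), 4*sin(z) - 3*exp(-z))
(10*cos(2*z), 3*y, -3*z - 2*exp(x))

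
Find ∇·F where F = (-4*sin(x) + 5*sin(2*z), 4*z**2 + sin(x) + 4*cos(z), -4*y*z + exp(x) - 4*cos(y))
-4*y - 4*cos(x)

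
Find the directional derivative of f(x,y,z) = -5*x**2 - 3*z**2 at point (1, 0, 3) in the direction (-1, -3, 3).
-44*sqrt(19)/19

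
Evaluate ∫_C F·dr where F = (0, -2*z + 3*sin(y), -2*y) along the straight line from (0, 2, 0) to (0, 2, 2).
-8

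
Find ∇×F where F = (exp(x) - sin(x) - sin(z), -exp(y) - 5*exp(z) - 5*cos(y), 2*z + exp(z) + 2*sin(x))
(5*exp(z), -2*cos(x) - cos(z), 0)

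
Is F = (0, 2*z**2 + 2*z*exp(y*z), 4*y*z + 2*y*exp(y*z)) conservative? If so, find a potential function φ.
Yes, F is conservative. φ = 2*y*z**2 + 2*exp(y*z)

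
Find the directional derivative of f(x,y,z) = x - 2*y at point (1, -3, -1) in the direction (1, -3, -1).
7*sqrt(11)/11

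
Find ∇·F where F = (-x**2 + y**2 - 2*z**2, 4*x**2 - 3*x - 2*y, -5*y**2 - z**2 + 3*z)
-2*x - 2*z + 1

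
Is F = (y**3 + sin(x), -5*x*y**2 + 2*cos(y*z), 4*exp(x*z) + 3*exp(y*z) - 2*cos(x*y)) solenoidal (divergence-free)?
No, ∇·F = -10*x*y + 4*x*exp(x*z) + 3*y*exp(y*z) - 2*z*sin(y*z) + cos(x)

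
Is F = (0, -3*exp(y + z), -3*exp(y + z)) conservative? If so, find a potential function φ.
Yes, F is conservative. φ = -3*exp(y + z)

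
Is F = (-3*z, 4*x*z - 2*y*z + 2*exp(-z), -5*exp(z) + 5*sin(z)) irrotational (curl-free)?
No, ∇×F = (-4*x + 2*y + 2*exp(-z), -3, 4*z)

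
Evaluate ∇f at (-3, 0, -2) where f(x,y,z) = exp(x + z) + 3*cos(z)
(exp(-5), 0, exp(-5) + 3*sin(2))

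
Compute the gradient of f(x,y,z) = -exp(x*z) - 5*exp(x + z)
(-z*exp(x*z) - 5*exp(x + z), 0, -x*exp(x*z) - 5*exp(x + z))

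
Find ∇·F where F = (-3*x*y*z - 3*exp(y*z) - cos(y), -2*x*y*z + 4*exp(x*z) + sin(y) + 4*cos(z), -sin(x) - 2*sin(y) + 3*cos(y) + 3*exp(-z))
-2*x*z - 3*y*z + cos(y) - 3*exp(-z)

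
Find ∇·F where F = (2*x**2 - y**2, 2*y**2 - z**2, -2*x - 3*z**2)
4*x + 4*y - 6*z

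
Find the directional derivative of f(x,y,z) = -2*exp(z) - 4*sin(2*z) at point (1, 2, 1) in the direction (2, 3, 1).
-sqrt(14)*(4*cos(2) + E)/7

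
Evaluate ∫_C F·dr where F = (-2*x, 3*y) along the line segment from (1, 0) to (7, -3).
-69/2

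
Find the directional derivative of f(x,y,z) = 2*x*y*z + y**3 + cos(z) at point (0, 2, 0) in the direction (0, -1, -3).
-6*sqrt(10)/5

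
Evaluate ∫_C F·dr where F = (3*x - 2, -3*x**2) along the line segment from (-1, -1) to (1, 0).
-5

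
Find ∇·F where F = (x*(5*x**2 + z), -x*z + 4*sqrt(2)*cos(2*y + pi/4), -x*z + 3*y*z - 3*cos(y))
15*x**2 - x + 3*y + z - 8*sqrt(2)*sin(2*y + pi/4)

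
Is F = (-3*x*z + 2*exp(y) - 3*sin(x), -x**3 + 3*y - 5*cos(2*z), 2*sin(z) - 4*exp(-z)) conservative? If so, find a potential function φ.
No, ∇×F = (-10*sin(2*z), -3*x, -3*x**2 - 2*exp(y)) ≠ 0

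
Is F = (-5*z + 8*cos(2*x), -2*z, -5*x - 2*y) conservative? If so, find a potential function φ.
Yes, F is conservative. φ = -5*x*z - 2*y*z + 4*sin(2*x)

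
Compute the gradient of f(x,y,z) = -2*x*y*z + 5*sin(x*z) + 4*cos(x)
(-2*y*z + 5*z*cos(x*z) - 4*sin(x), -2*x*z, x*(-2*y + 5*cos(x*z)))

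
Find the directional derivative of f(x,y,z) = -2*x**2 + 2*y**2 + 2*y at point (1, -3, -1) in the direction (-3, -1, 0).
11*sqrt(10)/5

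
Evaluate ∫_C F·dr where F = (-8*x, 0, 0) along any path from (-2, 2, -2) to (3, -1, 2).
-20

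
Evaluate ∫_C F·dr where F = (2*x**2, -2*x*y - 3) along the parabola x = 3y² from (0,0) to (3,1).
27/2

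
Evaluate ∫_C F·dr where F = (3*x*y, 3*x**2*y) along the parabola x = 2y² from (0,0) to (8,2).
1408/5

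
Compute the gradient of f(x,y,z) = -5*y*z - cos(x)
(sin(x), -5*z, -5*y)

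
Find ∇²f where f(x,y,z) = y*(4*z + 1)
0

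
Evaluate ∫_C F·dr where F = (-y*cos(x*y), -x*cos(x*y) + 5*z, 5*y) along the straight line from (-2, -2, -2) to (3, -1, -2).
-10 + sin(4) + sin(3)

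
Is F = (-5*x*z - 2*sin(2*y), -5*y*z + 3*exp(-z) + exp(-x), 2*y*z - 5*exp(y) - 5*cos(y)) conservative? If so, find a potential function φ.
No, ∇×F = (5*y + 2*z - 5*exp(y) + 5*sin(y) + 3*exp(-z), -5*x, 4*cos(2*y) - exp(-x)) ≠ 0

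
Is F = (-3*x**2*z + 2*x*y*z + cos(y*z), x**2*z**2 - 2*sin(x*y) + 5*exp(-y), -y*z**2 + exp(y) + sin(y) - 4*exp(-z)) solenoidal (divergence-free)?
No, ∇·F = -6*x*z - 2*x*cos(x*y) + 4*exp(-z) - 5*exp(-y)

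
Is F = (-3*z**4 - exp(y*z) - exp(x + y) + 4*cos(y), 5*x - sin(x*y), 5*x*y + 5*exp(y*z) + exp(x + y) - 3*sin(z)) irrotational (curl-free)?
No, ∇×F = (5*x + 5*z*exp(y*z) + exp(x + y), -y*exp(y*z) - 5*y - 12*z**3 - exp(x + y), -y*cos(x*y) + z*exp(y*z) + exp(x + y) + 4*sin(y) + 5)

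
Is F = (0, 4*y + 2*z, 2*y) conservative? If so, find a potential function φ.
Yes, F is conservative. φ = 2*y*(y + z)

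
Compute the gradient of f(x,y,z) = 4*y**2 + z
(0, 8*y, 1)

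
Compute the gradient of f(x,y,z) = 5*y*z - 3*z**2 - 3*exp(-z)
(0, 5*z, 5*y - 6*z + 3*exp(-z))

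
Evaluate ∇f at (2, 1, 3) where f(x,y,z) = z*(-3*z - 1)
(0, 0, -19)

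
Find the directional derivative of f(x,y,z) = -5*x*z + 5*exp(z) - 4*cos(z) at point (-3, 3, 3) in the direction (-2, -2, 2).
sqrt(3)*(4*sin(3) + 30 + 5*exp(3))/3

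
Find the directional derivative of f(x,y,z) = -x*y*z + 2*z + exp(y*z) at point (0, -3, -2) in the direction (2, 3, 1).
sqrt(14)*(-9*exp(6) - 10)/14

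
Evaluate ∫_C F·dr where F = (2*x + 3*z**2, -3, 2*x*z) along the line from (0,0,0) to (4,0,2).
128/3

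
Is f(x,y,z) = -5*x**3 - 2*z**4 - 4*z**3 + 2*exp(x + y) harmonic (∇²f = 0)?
No, ∇²f = -30*x - 24*z*(z + 1) + 4*exp(x + y)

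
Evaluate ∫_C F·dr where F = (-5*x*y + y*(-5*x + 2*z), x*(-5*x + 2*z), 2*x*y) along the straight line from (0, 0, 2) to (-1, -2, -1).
6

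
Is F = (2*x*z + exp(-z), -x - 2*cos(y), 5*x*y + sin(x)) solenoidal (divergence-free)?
No, ∇·F = 2*z + 2*sin(y)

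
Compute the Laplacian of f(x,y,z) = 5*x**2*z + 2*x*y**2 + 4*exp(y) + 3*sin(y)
4*x + 10*z + 4*exp(y) - 3*sin(y)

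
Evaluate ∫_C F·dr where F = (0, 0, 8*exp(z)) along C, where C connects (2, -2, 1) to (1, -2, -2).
8*(1 - exp(3))*exp(-2)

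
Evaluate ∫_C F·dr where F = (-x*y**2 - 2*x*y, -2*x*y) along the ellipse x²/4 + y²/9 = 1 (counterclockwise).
0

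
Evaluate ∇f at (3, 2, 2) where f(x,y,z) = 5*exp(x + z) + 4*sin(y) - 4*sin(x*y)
(-8*cos(6) + 5*exp(5), -12*cos(6) + 4*cos(2), 5*exp(5))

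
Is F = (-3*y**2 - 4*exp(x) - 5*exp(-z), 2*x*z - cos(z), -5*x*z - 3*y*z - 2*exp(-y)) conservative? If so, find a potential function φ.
No, ∇×F = (-2*x - 3*z - sin(z) + 2*exp(-y), 5*z + 5*exp(-z), 6*y + 2*z) ≠ 0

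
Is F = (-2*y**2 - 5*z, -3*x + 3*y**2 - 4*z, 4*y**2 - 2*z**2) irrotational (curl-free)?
No, ∇×F = (8*y + 4, -5, 4*y - 3)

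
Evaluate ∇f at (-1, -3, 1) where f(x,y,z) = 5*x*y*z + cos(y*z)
(-15, -5 + sin(3), 15 - 3*sin(3))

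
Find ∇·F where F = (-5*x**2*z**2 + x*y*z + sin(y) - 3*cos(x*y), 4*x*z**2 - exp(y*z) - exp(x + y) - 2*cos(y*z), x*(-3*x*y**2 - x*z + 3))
-x**2 - 10*x*z**2 + y*z + 3*y*sin(x*y) - z*exp(y*z) + 2*z*sin(y*z) - exp(x + y)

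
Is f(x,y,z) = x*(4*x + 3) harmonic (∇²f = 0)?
No, ∇²f = 8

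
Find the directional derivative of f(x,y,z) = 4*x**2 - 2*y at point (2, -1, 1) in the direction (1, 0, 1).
8*sqrt(2)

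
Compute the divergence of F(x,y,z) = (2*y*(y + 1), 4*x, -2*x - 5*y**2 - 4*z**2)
-8*z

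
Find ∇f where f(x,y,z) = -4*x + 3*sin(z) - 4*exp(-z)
(-4, 0, 3*cos(z) + 4*exp(-z))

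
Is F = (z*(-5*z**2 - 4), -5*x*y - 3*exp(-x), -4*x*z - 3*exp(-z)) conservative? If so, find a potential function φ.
No, ∇×F = (0, -15*z**2 + 4*z - 4, -5*y + 3*exp(-x)) ≠ 0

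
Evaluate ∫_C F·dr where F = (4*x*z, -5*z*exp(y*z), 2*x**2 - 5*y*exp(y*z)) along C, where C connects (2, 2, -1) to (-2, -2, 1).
16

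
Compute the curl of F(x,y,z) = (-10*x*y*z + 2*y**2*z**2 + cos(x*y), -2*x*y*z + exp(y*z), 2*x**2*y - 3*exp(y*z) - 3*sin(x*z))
(2*x**2 + 2*x*y - y*exp(y*z) - 3*z*exp(y*z), -14*x*y + 4*y**2*z + 3*z*cos(x*z), 10*x*z + x*sin(x*y) - 4*y*z**2 - 2*y*z)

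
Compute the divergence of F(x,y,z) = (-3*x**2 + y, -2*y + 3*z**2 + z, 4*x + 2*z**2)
-6*x + 4*z - 2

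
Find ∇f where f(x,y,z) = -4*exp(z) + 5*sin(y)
(0, 5*cos(y), -4*exp(z))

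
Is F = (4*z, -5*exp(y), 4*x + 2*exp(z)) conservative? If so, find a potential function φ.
Yes, F is conservative. φ = 4*x*z - 5*exp(y) + 2*exp(z)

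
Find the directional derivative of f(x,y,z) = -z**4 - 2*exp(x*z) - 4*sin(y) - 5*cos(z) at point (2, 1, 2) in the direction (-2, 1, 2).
-64/3 - 4*cos(1)/3 + 10*sin(2)/3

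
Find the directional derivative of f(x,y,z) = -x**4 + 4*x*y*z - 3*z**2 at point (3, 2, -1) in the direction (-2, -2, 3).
346*sqrt(17)/17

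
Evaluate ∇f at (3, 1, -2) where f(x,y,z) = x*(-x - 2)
(-8, 0, 0)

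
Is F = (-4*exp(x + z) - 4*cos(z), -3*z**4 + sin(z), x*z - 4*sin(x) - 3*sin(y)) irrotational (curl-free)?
No, ∇×F = (12*z**3 - 3*cos(y) - cos(z), -z - 4*exp(x + z) + 4*sin(z) + 4*cos(x), 0)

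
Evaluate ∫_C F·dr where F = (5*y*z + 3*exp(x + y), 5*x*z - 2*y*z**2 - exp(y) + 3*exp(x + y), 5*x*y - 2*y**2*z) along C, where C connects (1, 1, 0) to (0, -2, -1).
-3*exp(2) - 4 + 2*exp(-2) + E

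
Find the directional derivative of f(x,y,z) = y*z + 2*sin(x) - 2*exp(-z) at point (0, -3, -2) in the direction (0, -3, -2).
4*sqrt(13)*(3 - exp(2))/13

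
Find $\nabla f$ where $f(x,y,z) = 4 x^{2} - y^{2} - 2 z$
(8*x, -2*y, -2)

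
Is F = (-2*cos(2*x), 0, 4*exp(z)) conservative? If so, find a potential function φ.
Yes, F is conservative. φ = 4*exp(z) - sin(2*x)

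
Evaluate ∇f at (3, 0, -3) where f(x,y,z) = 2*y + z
(0, 2, 1)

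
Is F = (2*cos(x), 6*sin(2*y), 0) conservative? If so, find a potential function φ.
Yes, F is conservative. φ = 2*sin(x) - 3*cos(2*y)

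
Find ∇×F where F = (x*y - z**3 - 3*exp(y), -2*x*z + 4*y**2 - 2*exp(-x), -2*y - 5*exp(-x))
(2*x - 2, -3*z**2 - 5*exp(-x), -x - 2*z + 3*exp(y) + 2*exp(-x))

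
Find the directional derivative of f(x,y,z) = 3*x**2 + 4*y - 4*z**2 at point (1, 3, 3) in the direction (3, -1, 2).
-17*sqrt(14)/7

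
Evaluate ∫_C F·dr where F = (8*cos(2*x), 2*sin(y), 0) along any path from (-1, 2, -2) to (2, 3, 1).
4*sin(4) + 2*cos(2) - 2*cos(3) + 4*sin(2)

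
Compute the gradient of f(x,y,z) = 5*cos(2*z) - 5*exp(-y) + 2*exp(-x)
(-2*exp(-x), 5*exp(-y), -10*sin(2*z))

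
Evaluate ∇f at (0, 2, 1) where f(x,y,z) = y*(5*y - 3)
(0, 17, 0)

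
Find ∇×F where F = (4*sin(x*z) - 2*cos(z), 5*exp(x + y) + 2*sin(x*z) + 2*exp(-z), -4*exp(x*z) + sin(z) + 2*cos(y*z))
(-2*x*cos(x*z) - 2*z*sin(y*z) + 2*exp(-z), 4*x*cos(x*z) + 4*z*exp(x*z) + 2*sin(z), 2*z*cos(x*z) + 5*exp(x + y))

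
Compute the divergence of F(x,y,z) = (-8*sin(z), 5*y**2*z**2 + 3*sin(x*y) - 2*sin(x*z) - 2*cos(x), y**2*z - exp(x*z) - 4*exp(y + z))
-x*exp(x*z) + 3*x*cos(x*y) + y**2 + 10*y*z**2 - 4*exp(y + z)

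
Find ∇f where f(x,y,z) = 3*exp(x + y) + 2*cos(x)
(3*exp(x + y) - 2*sin(x), 3*exp(x + y), 0)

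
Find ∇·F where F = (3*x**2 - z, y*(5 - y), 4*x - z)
6*x - 2*y + 4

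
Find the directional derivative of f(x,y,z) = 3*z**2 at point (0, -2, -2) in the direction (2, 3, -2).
24*sqrt(17)/17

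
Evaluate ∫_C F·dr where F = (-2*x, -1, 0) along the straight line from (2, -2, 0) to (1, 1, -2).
0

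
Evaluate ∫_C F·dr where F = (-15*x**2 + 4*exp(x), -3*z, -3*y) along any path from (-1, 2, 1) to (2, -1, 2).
-33 - 4*exp(-1) + 4*exp(2)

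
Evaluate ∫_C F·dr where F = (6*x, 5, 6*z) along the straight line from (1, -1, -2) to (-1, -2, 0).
-17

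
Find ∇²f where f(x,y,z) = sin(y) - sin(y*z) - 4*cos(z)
y**2*sin(y*z) + z**2*sin(y*z) - sin(y) + 4*cos(z)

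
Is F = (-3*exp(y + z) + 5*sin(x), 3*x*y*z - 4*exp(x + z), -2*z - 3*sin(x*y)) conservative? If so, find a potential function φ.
No, ∇×F = (-3*x*y - 3*x*cos(x*y) + 4*exp(x + z), 3*y*cos(x*y) - 3*exp(y + z), 3*y*z - 4*exp(x + z) + 3*exp(y + z)) ≠ 0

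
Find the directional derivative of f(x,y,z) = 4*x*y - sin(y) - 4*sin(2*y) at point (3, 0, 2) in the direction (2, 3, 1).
9*sqrt(14)/14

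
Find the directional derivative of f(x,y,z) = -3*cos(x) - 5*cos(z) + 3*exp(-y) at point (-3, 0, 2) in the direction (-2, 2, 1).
-2 + 2*sin(3) + 5*sin(2)/3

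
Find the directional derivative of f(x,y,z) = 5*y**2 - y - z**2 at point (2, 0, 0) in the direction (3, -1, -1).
sqrt(11)/11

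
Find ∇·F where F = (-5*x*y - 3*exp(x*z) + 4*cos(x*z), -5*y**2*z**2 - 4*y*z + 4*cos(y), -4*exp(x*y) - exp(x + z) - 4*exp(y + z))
-10*y*z**2 - 5*y - 3*z*exp(x*z) - 4*z*sin(x*z) - 4*z - exp(x + z) - 4*exp(y + z) - 4*sin(y)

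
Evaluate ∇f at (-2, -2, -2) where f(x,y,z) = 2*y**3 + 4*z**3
(0, 24, 48)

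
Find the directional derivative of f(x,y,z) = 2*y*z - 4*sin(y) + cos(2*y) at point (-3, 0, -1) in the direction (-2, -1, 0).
6*sqrt(5)/5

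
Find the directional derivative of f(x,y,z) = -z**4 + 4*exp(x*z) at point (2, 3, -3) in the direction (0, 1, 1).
sqrt(2)*(4 + 54*exp(6))*exp(-6)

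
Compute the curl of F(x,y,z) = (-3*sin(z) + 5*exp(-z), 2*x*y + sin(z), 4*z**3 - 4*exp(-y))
(-cos(z) + 4*exp(-y), -3*cos(z) - 5*exp(-z), 2*y)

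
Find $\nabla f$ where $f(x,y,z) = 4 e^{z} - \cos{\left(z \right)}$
(0, 0, 4*exp(z) + sin(z))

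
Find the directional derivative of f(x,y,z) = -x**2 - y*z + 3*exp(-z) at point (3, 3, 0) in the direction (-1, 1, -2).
3*sqrt(6)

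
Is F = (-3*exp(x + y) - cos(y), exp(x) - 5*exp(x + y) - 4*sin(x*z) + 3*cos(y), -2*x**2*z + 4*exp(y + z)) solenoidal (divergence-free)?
No, ∇·F = -2*x**2 - 8*exp(x + y) + 4*exp(y + z) - 3*sin(y)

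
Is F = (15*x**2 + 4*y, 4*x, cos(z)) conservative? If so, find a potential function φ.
Yes, F is conservative. φ = 5*x**3 + 4*x*y + sin(z)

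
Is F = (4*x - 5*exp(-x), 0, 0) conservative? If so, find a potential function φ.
Yes, F is conservative. φ = 2*x**2 + 5*exp(-x)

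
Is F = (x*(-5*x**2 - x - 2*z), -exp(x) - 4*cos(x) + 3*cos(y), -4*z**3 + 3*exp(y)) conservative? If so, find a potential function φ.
No, ∇×F = (3*exp(y), -2*x, -exp(x) + 4*sin(x)) ≠ 0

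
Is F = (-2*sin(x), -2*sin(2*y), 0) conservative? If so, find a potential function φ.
Yes, F is conservative. φ = 2*cos(x) + cos(2*y)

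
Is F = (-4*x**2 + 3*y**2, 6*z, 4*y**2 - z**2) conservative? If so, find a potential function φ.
No, ∇×F = (8*y - 6, 0, -6*y) ≠ 0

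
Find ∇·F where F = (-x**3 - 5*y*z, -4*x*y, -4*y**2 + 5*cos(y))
x*(-3*x - 4)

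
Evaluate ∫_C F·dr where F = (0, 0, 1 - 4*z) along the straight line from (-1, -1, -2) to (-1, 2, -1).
7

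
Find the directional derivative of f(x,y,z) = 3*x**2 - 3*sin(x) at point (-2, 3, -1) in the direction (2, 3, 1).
-3*sqrt(14)*(cos(2) + 4)/7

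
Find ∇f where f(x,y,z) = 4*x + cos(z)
(4, 0, -sin(z))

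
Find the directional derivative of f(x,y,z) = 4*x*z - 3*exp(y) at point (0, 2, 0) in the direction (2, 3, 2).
-9*sqrt(17)*exp(2)/17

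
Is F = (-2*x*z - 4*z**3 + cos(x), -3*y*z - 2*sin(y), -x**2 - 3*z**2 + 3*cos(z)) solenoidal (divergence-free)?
No, ∇·F = -11*z - sin(x) - 3*sin(z) - 2*cos(y)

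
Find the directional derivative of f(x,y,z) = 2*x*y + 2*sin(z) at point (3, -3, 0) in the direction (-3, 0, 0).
6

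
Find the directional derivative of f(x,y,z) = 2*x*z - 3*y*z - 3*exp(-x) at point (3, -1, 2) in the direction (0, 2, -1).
-21*sqrt(5)/5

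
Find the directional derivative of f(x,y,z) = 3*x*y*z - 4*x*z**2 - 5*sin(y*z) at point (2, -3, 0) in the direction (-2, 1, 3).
-9*sqrt(14)/14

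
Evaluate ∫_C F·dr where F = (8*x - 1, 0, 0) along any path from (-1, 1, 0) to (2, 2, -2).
9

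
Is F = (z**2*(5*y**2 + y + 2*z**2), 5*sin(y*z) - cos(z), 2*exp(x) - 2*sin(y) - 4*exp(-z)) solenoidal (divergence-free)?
No, ∇·F = 5*z*cos(y*z) + 4*exp(-z)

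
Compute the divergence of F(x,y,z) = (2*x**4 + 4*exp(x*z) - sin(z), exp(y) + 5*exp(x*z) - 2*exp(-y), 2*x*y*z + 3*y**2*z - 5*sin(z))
8*x**3 + 2*x*y + 3*y**2 + 4*z*exp(x*z) + exp(y) - 5*cos(z) + 2*exp(-y)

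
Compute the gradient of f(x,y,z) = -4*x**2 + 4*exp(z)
(-8*x, 0, 4*exp(z))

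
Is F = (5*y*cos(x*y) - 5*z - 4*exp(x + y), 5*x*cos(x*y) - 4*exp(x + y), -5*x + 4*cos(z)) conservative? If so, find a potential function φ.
Yes, F is conservative. φ = -5*x*z - 4*exp(x + y) + 4*sin(z) + 5*sin(x*y)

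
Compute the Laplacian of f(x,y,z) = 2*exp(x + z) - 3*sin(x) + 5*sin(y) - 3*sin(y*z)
3*y**2*sin(y*z) + 3*z**2*sin(y*z) + 4*exp(x + z) + 3*sin(x) - 5*sin(y)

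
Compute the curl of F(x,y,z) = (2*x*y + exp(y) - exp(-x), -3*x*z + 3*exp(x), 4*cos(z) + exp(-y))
(3*x - exp(-y), 0, -2*x - 3*z + 3*exp(x) - exp(y))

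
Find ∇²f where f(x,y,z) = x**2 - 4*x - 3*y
2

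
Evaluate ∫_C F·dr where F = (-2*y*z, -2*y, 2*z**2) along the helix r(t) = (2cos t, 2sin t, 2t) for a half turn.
pi**2*(4 + 16*pi/3)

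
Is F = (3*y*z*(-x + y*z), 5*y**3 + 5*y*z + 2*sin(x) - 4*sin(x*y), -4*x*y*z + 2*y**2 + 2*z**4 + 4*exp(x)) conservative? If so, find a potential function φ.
No, ∇×F = (-4*x*z - y, -3*x*y + 6*y**2*z + 4*y*z - 4*exp(x), 3*x*z - 6*y*z**2 - 4*y*cos(x*y) + 2*cos(x)) ≠ 0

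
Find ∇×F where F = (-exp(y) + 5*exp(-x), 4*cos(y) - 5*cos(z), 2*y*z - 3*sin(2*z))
(2*z - 5*sin(z), 0, exp(y))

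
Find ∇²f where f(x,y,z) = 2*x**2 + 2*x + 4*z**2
12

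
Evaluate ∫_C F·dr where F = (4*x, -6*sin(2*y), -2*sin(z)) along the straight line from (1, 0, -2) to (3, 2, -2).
3*cos(4) + 13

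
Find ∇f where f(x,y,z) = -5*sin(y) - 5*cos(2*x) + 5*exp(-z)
(10*sin(2*x), -5*cos(y), -5*exp(-z))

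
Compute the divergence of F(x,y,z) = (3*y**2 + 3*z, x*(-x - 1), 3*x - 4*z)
-4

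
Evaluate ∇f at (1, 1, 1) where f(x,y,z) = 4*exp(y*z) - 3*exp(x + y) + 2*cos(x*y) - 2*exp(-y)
(-3*exp(2) - 2*sin(1), -3*exp(2) - 2*sin(1) + 2*exp(-1) + 4*E, 4*E)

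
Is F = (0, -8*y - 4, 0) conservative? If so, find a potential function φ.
Yes, F is conservative. φ = 4*y*(-y - 1)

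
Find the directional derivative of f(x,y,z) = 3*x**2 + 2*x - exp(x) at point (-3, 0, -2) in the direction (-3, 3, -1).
3*sqrt(19)*(1 + 16*exp(3))*exp(-3)/19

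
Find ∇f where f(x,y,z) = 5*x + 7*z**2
(5, 0, 14*z)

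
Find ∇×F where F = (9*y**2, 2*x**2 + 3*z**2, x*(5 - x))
(-6*z, 2*x - 5, 4*x - 18*y)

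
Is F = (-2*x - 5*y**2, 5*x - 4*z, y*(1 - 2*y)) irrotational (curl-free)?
No, ∇×F = (5 - 4*y, 0, 10*y + 5)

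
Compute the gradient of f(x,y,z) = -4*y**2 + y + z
(0, 1 - 8*y, 1)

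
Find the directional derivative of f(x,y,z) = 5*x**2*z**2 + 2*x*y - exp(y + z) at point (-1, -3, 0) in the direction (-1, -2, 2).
10/3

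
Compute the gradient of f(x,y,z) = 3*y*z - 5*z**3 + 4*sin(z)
(0, 3*z, 3*y - 15*z**2 + 4*cos(z))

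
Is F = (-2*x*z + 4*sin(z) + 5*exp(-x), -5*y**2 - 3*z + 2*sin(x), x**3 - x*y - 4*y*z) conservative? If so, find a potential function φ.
No, ∇×F = (-x - 4*z + 3, -3*x**2 - 2*x + y + 4*cos(z), 2*cos(x)) ≠ 0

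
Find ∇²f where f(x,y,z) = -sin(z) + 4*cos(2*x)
sin(z) - 16*cos(2*x)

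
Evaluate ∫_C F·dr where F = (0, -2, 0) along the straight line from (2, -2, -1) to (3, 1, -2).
-6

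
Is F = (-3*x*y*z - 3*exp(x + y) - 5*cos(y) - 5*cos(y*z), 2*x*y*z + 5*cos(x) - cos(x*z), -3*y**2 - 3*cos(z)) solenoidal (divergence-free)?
No, ∇·F = 2*x*z - 3*y*z - 3*exp(x + y) + 3*sin(z)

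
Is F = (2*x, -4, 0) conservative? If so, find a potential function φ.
Yes, F is conservative. φ = x**2 - 4*y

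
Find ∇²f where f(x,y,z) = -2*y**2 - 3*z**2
-10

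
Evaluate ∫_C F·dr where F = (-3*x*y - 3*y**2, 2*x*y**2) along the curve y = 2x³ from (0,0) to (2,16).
163008/35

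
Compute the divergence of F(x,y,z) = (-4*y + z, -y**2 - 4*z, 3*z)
3 - 2*y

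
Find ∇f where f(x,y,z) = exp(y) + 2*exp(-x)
(-2*exp(-x), exp(y), 0)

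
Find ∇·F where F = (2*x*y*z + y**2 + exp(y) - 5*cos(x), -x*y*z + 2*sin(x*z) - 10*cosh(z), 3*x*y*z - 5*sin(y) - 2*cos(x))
3*x*y - x*z + 2*y*z + 5*sin(x)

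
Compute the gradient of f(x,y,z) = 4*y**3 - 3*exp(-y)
(0, 12*y**2 + 3*exp(-y), 0)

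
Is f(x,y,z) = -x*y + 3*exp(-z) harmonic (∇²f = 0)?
No, ∇²f = 3*exp(-z)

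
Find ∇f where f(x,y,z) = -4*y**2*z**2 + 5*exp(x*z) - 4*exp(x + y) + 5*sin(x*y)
(5*y*cos(x*y) + 5*z*exp(x*z) - 4*exp(x + y), 5*x*cos(x*y) - 8*y*z**2 - 4*exp(x + y), 5*x*exp(x*z) - 8*y**2*z)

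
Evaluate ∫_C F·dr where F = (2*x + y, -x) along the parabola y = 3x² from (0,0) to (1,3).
0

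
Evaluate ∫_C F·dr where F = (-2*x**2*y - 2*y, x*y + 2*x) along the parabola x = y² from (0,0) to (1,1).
-83/84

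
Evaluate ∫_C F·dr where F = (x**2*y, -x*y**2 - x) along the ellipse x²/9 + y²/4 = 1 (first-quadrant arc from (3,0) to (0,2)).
-51*pi/8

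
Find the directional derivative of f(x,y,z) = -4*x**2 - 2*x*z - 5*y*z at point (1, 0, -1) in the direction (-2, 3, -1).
29*sqrt(14)/14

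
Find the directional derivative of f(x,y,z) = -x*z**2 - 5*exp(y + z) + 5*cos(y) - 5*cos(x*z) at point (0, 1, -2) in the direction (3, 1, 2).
-sqrt(14)*(5*E*sin(1) + 15 + 12*E)*exp(-1)/14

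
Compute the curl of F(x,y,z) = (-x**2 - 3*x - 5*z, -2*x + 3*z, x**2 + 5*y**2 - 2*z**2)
(10*y - 3, -2*x - 5, -2)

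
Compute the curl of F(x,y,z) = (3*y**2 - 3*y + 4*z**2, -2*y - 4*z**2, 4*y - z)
(8*z + 4, 8*z, 3 - 6*y)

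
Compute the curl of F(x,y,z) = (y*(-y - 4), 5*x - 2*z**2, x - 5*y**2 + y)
(-10*y + 4*z + 1, -1, 2*y + 9)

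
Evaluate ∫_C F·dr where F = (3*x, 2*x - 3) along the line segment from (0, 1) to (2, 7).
0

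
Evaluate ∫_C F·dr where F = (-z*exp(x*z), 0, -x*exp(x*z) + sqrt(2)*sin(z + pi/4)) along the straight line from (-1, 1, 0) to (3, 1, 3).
-exp(9) - sqrt(2)*cos(pi/4 + 3) + 2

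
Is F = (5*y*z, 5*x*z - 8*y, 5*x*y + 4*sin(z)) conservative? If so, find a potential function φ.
Yes, F is conservative. φ = 5*x*y*z - 4*y**2 - 4*cos(z)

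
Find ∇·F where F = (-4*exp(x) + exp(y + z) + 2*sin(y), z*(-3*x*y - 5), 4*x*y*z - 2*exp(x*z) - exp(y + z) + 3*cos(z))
4*x*y - 3*x*z - 2*x*exp(x*z) - 4*exp(x) - exp(y + z) - 3*sin(z)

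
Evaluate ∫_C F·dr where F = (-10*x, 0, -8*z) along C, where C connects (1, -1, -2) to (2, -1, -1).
-3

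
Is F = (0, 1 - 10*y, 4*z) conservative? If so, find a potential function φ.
Yes, F is conservative. φ = -5*y**2 + y + 2*z**2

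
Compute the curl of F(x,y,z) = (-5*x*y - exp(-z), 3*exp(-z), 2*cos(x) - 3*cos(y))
(3*sin(y) + 3*exp(-z), 2*sin(x) + exp(-z), 5*x)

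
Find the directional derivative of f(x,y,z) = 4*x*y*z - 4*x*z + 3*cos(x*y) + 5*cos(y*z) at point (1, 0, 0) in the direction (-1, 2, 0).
0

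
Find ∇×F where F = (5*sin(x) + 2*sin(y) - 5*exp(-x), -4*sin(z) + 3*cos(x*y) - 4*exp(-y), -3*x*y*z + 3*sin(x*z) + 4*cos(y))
(-3*x*z - 4*sin(y) + 4*cos(z), 3*z*(y - cos(x*z)), -3*y*sin(x*y) - 2*cos(y))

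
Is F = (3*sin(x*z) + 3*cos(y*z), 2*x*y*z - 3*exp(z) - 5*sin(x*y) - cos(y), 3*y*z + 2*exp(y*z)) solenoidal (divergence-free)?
No, ∇·F = 2*x*z - 5*x*cos(x*y) + 2*y*exp(y*z) + 3*y + 3*z*cos(x*z) + sin(y)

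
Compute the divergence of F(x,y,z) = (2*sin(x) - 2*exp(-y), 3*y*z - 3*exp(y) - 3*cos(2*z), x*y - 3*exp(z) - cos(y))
3*z - 3*exp(y) - 3*exp(z) + 2*cos(x)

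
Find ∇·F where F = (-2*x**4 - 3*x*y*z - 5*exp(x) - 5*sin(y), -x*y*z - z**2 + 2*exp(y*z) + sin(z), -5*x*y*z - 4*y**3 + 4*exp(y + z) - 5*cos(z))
-8*x**3 - 5*x*y - x*z - 3*y*z + 2*z*exp(y*z) - 5*exp(x) + 4*exp(y + z) + 5*sin(z)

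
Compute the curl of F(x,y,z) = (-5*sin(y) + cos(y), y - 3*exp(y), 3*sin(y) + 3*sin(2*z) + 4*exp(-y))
(3*cos(y) - 4*exp(-y), 0, sin(y) + 5*cos(y))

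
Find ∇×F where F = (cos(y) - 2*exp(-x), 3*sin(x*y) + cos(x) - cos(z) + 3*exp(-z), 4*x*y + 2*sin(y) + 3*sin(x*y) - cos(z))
(3*x*cos(x*y) + 4*x - sin(z) + 2*cos(y) + 3*exp(-z), -y*(3*cos(x*y) + 4), 3*y*cos(x*y) - sin(x) + sin(y))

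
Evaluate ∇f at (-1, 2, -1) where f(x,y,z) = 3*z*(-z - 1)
(0, 0, 3)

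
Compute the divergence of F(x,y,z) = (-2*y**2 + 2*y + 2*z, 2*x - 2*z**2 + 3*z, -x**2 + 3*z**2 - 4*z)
6*z - 4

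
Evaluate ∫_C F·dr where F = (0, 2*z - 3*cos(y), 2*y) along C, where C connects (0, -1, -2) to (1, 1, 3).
2 - 6*sin(1)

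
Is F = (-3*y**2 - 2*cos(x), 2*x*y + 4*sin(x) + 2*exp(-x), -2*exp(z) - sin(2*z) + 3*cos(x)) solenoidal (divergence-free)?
No, ∇·F = 2*x - 2*exp(z) + 2*sin(x) - 2*cos(2*z)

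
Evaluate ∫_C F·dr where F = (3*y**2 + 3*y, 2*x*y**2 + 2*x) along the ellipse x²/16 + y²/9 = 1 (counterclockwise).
42*pi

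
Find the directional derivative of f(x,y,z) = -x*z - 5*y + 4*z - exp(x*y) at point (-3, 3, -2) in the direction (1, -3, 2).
sqrt(14)*(-12 + 31*exp(9))*exp(-9)/14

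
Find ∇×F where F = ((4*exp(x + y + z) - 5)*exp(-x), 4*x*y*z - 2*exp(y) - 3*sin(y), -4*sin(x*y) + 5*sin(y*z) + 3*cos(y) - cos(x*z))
(-4*x*y - 4*x*cos(x*y) + 5*z*cos(y*z) - 3*sin(y), 4*y*cos(x*y) - z*sin(x*z) + 4*exp(y + z), 4*y*z - 4*exp(y + z))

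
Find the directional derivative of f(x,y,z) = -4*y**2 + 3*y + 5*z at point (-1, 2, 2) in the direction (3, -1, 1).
18*sqrt(11)/11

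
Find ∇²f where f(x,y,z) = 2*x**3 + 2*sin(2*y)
12*x - 8*sin(2*y)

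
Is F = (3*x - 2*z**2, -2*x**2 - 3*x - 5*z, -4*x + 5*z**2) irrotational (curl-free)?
No, ∇×F = (5, 4 - 4*z, -4*x - 3)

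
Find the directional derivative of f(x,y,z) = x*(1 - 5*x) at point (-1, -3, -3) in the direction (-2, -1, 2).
-22/3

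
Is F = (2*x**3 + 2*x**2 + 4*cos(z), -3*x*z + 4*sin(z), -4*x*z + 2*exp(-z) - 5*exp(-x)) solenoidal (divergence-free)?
No, ∇·F = 6*x**2 - 2*exp(-z)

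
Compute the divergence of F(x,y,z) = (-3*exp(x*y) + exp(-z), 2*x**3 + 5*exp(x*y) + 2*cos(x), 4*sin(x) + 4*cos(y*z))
5*x*exp(x*y) - 3*y*exp(x*y) - 4*y*sin(y*z)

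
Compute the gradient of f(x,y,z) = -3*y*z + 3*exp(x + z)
(3*exp(x + z), -3*z, -3*y + 3*exp(x + z))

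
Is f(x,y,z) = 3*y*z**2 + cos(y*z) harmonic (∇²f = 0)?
No, ∇²f = -y*(y*cos(y*z) - 6) - z**2*cos(y*z)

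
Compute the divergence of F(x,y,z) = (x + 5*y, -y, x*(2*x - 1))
0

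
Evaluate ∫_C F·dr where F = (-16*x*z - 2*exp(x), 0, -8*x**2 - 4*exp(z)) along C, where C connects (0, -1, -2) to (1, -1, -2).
18 - 2*E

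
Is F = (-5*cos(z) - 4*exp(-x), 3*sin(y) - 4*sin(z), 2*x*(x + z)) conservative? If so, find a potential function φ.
No, ∇×F = (4*cos(z), -4*x - 2*z + 5*sin(z), 0) ≠ 0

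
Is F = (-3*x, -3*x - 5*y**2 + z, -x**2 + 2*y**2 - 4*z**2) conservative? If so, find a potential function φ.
No, ∇×F = (4*y - 1, 2*x, -3) ≠ 0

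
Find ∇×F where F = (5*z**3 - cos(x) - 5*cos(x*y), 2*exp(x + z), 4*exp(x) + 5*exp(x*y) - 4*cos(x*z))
(5*x*exp(x*y) - 2*exp(x + z), -5*y*exp(x*y) + 15*z**2 - 4*z*sin(x*z) - 4*exp(x), -5*x*sin(x*y) + 2*exp(x + z))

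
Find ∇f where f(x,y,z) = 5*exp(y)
(0, 5*exp(y), 0)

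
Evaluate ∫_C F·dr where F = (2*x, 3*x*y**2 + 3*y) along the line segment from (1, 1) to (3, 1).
8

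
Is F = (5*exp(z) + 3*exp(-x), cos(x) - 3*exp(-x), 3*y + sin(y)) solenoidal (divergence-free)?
No, ∇·F = -3*exp(-x)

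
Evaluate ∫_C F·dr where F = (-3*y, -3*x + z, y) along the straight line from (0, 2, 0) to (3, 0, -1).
0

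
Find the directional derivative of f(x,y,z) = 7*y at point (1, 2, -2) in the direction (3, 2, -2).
14*sqrt(17)/17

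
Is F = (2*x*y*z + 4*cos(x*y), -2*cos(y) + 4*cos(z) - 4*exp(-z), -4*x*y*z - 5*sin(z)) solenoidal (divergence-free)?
No, ∇·F = -4*x*y + 2*y*z - 4*y*sin(x*y) + 2*sin(y) - 5*cos(z)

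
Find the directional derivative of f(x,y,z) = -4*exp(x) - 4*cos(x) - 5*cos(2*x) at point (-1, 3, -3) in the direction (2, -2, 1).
-20*sin(2)/3 - 8*sin(1)/3 - 8*exp(-1)/3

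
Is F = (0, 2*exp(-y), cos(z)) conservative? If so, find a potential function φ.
Yes, F is conservative. φ = sin(z) - 2*exp(-y)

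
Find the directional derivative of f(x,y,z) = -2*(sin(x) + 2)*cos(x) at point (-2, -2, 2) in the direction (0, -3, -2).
0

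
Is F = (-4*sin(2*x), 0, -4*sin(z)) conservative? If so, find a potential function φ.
Yes, F is conservative. φ = 2*cos(2*x) + 4*cos(z)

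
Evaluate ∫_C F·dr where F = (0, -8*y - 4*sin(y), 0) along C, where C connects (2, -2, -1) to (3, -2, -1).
0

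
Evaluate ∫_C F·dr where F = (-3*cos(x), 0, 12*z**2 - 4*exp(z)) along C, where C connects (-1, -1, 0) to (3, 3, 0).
-3*sin(1) - 3*sin(3)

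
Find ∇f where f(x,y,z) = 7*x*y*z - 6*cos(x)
(7*y*z + 6*sin(x), 7*x*z, 7*x*y)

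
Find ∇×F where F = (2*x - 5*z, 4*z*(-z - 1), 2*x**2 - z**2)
(8*z + 4, -4*x - 5, 0)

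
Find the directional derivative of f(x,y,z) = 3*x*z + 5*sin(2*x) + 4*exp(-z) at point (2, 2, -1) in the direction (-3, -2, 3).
3*sqrt(22)*(-4*E - 10*cos(4) + 9)/22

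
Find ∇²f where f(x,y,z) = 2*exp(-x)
2*exp(-x)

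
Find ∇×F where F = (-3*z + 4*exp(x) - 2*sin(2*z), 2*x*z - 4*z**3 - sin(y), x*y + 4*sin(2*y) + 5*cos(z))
(-x + 12*z**2 + 8*cos(2*y), -y + 8*sin(z)**2 - 7, 2*z)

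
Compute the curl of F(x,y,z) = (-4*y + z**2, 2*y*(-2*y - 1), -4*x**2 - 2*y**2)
(-4*y, 8*x + 2*z, 4)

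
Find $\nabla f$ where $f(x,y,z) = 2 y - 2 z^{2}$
(0, 2, -4*z)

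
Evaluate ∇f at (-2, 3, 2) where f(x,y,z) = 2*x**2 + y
(-8, 1, 0)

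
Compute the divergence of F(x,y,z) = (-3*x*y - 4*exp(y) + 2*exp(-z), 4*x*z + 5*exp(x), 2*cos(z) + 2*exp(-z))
-3*y - 2*sin(z) - 2*exp(-z)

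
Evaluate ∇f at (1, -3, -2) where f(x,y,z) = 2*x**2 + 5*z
(4, 0, 5)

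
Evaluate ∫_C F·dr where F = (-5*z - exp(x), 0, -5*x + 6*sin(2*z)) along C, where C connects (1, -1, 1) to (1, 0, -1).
10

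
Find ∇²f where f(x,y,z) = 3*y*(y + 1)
6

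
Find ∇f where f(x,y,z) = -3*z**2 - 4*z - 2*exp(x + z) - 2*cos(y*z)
(-2*exp(x + z), 2*z*sin(y*z), 2*y*sin(y*z) - 6*z - 2*exp(x + z) - 4)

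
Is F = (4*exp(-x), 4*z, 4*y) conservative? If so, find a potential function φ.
Yes, F is conservative. φ = 4*y*z - 4*exp(-x)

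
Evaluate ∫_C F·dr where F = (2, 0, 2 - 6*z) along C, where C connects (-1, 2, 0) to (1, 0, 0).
4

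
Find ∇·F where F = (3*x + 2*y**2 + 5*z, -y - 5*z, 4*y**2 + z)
3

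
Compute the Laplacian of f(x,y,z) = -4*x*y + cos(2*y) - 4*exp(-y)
-4*cos(2*y) - 4*exp(-y)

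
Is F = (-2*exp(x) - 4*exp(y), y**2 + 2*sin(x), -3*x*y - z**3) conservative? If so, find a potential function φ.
No, ∇×F = (-3*x, 3*y, 4*exp(y) + 2*cos(x)) ≠ 0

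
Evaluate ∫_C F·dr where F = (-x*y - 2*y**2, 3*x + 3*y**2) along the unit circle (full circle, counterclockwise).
3*pi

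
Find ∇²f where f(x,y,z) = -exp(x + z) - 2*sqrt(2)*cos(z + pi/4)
-2*exp(x + z) + 2*sqrt(2)*cos(z + pi/4)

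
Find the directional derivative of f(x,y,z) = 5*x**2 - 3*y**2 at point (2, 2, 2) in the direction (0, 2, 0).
-12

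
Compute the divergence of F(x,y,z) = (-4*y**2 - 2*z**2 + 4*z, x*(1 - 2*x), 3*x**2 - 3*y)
0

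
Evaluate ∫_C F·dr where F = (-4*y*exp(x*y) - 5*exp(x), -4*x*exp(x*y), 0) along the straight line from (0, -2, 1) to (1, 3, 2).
-4*exp(3) - 5*E + 9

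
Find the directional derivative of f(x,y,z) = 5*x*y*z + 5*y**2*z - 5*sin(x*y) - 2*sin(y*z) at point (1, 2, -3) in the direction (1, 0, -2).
sqrt(5)*(-18 - 2*cos(2) + 8*cos(6)/5)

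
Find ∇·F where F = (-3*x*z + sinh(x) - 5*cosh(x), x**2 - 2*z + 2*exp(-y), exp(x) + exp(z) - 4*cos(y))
-3*z + exp(z) - 5*sinh(x) + cosh(x) - 2*exp(-y)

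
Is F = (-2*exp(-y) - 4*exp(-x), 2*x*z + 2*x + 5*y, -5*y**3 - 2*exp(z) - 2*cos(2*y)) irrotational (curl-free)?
No, ∇×F = (-2*x - 15*y**2 + 4*sin(2*y), 0, 2*z + 2 - 2*exp(-y))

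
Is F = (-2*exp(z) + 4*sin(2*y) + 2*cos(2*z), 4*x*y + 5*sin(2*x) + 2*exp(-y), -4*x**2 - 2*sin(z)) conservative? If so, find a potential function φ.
No, ∇×F = (0, 8*x - 2*exp(z) - 4*sin(2*z), 4*y + 10*cos(2*x) - 8*cos(2*y)) ≠ 0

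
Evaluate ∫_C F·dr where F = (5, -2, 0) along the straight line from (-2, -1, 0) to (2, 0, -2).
18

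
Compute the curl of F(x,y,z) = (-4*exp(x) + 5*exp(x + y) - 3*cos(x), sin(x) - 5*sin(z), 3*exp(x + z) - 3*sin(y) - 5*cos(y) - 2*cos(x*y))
(2*x*sin(x*y) + 5*sin(y) - 3*cos(y) + 5*cos(z), -2*y*sin(x*y) - 3*exp(x + z), -5*exp(x + y) + cos(x))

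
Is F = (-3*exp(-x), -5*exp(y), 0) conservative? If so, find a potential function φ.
Yes, F is conservative. φ = -5*exp(y) + 3*exp(-x)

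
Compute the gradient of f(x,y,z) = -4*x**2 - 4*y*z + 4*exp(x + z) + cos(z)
(-8*x + 4*exp(x + z), -4*z, -4*y + 4*exp(x + z) - sin(z))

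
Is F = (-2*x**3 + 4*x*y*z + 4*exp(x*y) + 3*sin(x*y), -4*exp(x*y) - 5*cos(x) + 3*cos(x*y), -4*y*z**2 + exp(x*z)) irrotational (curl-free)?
No, ∇×F = (-4*z**2, 4*x*y - z*exp(x*z), -4*x*z - 4*x*exp(x*y) - 3*x*cos(x*y) - 4*y*exp(x*y) - 3*y*sin(x*y) + 5*sin(x))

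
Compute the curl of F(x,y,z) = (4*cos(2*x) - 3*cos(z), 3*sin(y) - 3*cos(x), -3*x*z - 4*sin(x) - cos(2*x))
(0, 3*z - 2*sin(2*x) + 3*sin(z) + 4*cos(x), 3*sin(x))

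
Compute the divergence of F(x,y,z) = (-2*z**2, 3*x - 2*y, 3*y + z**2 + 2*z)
2*z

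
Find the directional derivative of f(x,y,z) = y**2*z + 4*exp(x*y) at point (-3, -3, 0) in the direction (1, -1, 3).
27*sqrt(11)/11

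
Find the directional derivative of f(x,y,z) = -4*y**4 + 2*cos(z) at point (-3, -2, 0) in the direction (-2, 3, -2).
384*sqrt(17)/17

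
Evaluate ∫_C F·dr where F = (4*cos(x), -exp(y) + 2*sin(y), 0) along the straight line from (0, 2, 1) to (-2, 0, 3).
-4*sin(2) - 3 + 2*cos(2) + exp(2)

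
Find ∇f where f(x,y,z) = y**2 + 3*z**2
(0, 2*y, 6*z)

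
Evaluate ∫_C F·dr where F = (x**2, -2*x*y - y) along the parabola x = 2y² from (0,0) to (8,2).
458/3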